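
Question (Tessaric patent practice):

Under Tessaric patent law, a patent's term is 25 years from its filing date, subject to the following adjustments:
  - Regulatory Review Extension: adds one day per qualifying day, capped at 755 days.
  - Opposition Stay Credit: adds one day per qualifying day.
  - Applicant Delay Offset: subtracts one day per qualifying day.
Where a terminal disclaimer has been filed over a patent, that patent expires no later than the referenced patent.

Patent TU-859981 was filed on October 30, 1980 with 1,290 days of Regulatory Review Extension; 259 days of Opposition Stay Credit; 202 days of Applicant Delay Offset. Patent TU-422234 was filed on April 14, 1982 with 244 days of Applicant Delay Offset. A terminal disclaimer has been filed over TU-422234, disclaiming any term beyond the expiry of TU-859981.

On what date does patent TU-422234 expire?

2006-08-13

Natural term of TU-422234:
  Base: filing + 25 years → 14 April 2007.
  Applicant Delay Offset: −244 days → 13 August 2006.
Expiry of referenced patent TU-859981:
  Base: filing + 25 years → 30 October 2005.
  Regulatory Review Extension: 1290 days claimed exceeds the 755-day cap, so +755 days → 24 November 2007.
  Opposition Stay Credit: +259 days → 9 August 2008.
  Applicant Delay Offset: −202 days → 20 January 2008.
Terminal disclaimer: TU-422234 expires on the earlier of 13 August 2006 and 20 January 2008.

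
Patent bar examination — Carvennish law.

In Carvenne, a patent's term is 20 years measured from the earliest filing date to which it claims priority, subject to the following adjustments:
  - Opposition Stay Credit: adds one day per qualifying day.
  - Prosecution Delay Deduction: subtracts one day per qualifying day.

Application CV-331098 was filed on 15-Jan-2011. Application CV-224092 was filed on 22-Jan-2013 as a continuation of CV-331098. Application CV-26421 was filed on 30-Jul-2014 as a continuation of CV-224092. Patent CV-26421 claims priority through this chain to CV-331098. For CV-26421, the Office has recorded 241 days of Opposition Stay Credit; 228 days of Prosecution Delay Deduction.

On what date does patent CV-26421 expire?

2031-01-28

Earliest priority filing: 15 January 2011.
Base term: 15 January 2011 + 20 years → 15 January 2031.
Opposition Stay Credit: +241 days → 13 September 2031.
Prosecution Delay Deduction: −228 days → 28 January 2031.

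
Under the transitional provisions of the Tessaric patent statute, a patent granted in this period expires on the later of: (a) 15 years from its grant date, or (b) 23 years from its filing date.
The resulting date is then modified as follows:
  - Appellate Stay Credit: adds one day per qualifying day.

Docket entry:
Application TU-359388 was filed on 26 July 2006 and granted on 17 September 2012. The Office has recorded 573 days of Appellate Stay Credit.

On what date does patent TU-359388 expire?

(a) grant + 15 years → 17 September 2027.
(b) filing + 23 years → 26 July 2029.
Later of the two: 26 July 2029.
Appellate Stay Credit: +573 days → 19 February 2031.

2031-02-19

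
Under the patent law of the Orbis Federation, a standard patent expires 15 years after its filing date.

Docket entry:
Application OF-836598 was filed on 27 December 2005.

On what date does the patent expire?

Filing date + 15 years → 27 December 2020.

2020-12-27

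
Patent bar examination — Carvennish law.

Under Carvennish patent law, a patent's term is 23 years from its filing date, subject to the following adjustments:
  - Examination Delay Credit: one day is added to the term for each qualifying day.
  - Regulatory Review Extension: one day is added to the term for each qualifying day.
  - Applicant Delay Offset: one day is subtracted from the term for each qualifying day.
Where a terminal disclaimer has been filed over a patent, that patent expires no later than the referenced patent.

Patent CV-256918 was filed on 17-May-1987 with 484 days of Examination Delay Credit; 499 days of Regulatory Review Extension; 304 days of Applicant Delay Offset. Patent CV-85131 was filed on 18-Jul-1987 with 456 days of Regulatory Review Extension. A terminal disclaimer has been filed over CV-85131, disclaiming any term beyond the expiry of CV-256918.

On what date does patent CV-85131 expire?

Natural term of CV-85131:
  Base: filing + 23 years → 18 July 2010.
  Regulatory Review Extension: +456 days → 17 October 2011.
Expiry of referenced patent CV-256918:
  Base: filing + 23 years → 17 May 2010.
  Examination Delay Credit: +484 days → 13 September 2011.
  Regulatory Review Extension: +499 days → 24 January 2013.
  Applicant Delay Offset: −304 days → 26 March 2012.
Terminal disclaimer: CV-85131 expires on the earlier of 17 October 2011 and 26 March 2012.

2011-10-17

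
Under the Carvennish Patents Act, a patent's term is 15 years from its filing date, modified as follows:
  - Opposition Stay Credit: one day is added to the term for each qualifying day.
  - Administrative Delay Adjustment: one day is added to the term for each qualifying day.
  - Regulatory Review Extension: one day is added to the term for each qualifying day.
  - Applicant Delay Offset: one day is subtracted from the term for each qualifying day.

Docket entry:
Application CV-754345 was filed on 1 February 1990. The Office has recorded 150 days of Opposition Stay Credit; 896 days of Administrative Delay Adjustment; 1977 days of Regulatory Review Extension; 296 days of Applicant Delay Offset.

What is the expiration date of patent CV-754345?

Base term: filing date + 15 years → 1 February 2005.
Opposition Stay Credit: +150 days → 1 July 2005.
Administrative Delay Adjustment: +896 days → 14 December 2007.
Regulatory Review Extension: +1977 days → 13 May 2013.
Applicant Delay Offset: −296 days → 21 July 2012.

2012-07-21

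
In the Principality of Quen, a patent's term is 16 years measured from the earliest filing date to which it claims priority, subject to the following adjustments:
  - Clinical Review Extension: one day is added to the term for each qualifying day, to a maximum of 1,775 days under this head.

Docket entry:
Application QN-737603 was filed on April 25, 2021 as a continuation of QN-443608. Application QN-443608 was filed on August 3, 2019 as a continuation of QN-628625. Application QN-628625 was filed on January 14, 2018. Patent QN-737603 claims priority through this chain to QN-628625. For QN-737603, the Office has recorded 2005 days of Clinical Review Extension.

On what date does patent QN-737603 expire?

November 24, 2038

Earliest priority filing: 14 January 2018.
Base term: 14 January 2018 + 16 years → 14 January 2034.
Clinical Review Extension: 2005 days claimed exceeds the 1775-day cap, so +1775 days → 24 November 2038.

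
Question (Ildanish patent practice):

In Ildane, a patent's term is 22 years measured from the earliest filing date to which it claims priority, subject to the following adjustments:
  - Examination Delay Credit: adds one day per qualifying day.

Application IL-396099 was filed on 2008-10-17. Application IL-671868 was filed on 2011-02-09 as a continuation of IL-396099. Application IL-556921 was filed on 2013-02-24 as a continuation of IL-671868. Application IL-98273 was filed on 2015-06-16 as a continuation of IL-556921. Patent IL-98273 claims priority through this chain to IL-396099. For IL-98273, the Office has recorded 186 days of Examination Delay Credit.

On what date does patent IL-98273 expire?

Earliest priority filing: 17 October 2008.
Base term: 17 October 2008 + 22 years → 17 October 2030.
Examination Delay Credit: +186 days → 21 April 2031.

April 21, 2031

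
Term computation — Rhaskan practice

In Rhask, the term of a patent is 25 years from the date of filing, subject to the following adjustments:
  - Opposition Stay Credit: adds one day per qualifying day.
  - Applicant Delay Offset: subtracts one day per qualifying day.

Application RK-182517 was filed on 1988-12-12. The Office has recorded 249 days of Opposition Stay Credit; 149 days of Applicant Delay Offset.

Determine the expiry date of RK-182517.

2014-03-22

Base term: filing date + 25 years → 12 December 2013.
Opposition Stay Credit: +249 days → 18 August 2014.
Applicant Delay Offset: −149 days → 22 March 2014.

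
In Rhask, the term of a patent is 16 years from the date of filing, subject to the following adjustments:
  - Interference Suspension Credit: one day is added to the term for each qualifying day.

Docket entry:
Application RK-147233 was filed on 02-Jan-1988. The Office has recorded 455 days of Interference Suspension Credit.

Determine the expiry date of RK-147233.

Base term: filing date + 16 years → 2 January 2004.
Interference Suspension Credit: +455 days → 1 April 2005.

April 1, 2005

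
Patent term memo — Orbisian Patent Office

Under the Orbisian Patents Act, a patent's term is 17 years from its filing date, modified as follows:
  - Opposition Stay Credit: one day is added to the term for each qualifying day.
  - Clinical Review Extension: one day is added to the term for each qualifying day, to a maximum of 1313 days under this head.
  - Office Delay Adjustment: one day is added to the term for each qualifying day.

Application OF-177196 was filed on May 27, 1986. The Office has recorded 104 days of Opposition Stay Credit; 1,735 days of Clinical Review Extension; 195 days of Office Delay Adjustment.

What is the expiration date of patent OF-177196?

Base term: filing date + 17 years → 27 May 2003.
Opposition Stay Credit: +104 days → 8 September 2003.
Clinical Review Extension: 1735 days claimed exceeds the 1313-day cap, so +1313 days → 13 April 2007.
Office Delay Adjustment: +195 days → 25 October 2007.

October 25, 2007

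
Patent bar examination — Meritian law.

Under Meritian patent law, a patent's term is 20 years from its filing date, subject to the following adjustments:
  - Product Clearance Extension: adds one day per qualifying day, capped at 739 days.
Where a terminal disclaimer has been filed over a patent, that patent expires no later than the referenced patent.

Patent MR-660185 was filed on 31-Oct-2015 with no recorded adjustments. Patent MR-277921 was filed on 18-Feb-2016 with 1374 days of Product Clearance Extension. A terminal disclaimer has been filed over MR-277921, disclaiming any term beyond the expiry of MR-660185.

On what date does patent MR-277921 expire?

Natural term of MR-277921:
  Base: filing + 20 years → 18 February 2036.
  Product Clearance Extension: 1374 days claimed exceeds the 739-day cap, so +739 days → 26 February 2038.
Expiry of referenced patent MR-660185:
  Base: filing + 20 years → 31 October 2035.
Terminal disclaimer: MR-277921 expires on the earlier of 26 February 2038 and 31 October 2035.

October 31, 2035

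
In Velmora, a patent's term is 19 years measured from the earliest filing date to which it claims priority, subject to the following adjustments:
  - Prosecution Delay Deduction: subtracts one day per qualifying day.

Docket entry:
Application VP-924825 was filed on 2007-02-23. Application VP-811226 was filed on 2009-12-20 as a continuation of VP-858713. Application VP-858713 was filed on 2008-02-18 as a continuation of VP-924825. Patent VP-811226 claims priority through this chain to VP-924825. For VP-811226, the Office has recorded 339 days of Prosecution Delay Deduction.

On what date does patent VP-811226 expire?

March 21, 2025

Earliest priority filing: 23 February 2007.
Base term: 23 February 2007 + 19 years → 23 February 2026.
Prosecution Delay Deduction: −339 days → 21 March 2025.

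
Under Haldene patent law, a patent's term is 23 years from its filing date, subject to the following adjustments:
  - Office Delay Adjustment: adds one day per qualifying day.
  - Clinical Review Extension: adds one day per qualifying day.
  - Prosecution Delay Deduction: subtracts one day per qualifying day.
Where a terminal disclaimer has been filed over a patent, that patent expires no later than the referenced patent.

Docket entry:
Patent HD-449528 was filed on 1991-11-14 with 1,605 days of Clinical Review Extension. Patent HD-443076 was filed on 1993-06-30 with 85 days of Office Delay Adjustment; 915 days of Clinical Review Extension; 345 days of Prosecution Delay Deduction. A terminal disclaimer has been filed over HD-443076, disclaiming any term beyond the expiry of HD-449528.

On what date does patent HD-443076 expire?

April 16, 2018

Natural term of HD-443076:
  Base: filing + 23 years → 30 June 2016.
  Office Delay Adjustment: +85 days → 23 September 2016.
  Clinical Review Extension: +915 days → 27 March 2019.
  Prosecution Delay Deduction: −345 days → 16 April 2018.
Expiry of referenced patent HD-449528:
  Base: filing + 23 years → 14 November 2014.
  Clinical Review Extension: +1605 days → 7 April 2019.
Terminal disclaimer: HD-443076 expires on the earlier of 16 April 2018 and 7 April 2019.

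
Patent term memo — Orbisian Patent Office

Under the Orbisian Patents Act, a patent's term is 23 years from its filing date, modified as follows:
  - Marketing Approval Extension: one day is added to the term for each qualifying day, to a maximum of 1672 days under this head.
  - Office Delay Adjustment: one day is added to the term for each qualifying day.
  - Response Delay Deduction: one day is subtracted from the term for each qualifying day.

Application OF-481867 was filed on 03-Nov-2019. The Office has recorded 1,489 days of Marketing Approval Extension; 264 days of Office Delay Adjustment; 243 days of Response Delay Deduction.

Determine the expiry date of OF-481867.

Base term: filing date + 23 years → 3 November 2042.
Marketing Approval Extension: 1489 days (within the 1672-day cap) → +1489 days → 1 December 2046.
Office Delay Adjustment: +264 days → 22 August 2047.
Response Delay Deduction: −243 days → 22 December 2046.

December 22, 2046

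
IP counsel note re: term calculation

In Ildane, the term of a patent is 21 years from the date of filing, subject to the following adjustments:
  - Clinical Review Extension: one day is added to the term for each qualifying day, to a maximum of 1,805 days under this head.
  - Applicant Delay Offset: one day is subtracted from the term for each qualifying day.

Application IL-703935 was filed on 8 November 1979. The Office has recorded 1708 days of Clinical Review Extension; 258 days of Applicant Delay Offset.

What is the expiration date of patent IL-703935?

October 28, 2004

Base term: filing date + 21 years → 8 November 2000.
Clinical Review Extension: 1708 days (within the 1805-day cap) → +1708 days → 13 July 2005.
Applicant Delay Offset: −258 days → 28 October 2004.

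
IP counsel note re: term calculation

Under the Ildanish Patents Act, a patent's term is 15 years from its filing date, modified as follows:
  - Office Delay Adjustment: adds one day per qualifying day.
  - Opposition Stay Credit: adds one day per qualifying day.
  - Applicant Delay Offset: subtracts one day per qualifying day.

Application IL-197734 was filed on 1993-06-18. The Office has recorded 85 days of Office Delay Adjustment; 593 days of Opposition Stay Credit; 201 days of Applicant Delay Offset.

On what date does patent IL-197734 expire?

Base term: filing date + 15 years → 18 June 2008.
Office Delay Adjustment: +85 days → 11 September 2008.
Opposition Stay Credit: +593 days → 27 April 2010.
Applicant Delay Offset: −201 days → 8 October 2009.

October 8, 2009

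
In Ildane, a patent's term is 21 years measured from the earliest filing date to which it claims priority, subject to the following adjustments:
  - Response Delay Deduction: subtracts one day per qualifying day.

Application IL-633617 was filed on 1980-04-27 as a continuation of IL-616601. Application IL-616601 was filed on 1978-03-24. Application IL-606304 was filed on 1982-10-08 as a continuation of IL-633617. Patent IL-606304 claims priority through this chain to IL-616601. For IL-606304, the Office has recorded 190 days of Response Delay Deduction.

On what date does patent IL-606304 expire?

September 15, 1998

Earliest priority filing: 24 March 1978.
Base term: 24 March 1978 + 21 years → 24 March 1999.
Response Delay Deduction: −190 days → 15 September 1998.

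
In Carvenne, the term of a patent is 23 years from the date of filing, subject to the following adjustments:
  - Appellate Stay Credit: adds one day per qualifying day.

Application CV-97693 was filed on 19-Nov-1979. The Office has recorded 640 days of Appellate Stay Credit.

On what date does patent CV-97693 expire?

Base term: filing date + 23 years → 19 November 2002.
Appellate Stay Credit: +640 days → 20 August 2004.

2004-08-20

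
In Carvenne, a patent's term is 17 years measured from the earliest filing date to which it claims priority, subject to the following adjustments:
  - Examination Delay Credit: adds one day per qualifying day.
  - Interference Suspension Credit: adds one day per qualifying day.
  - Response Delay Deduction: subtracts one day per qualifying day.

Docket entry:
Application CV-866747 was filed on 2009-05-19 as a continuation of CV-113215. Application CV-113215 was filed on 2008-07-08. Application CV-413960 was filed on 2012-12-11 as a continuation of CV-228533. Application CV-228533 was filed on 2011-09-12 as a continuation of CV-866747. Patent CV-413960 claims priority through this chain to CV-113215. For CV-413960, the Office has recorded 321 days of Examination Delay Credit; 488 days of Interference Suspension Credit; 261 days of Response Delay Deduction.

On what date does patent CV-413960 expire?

Earliest priority filing: 8 July 2008.
Base term: 8 July 2008 + 17 years → 8 July 2025.
Examination Delay Credit: +321 days → 25 May 2026.
Interference Suspension Credit: +488 days → 25 September 2027.
Response Delay Deduction: −261 days → 7 January 2027.

2027-01-07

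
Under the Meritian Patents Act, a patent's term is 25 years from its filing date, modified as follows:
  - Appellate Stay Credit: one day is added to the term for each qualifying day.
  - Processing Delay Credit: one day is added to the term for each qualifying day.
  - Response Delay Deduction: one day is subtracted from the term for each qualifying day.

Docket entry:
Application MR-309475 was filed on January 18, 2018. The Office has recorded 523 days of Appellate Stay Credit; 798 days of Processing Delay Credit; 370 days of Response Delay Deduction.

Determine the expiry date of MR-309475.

Base term: filing date + 25 years → 18 January 2043.
Appellate Stay Credit: +523 days → 24 June 2044.
Processing Delay Credit: +798 days → 31 August 2046.
Response Delay Deduction: −370 days → 26 August 2045.

August 26, 2045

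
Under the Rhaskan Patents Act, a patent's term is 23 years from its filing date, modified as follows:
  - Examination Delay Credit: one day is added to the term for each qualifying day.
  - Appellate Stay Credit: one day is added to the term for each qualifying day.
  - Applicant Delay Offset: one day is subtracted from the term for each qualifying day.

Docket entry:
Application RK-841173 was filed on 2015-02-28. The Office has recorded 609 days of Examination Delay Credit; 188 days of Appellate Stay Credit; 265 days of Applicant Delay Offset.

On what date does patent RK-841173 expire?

Base term: filing date + 23 years → 28 February 2038.
Examination Delay Credit: +609 days → 30 October 2039.
Appellate Stay Credit: +188 days → 5 May 2040.
Applicant Delay Offset: −265 days → 14 August 2039.

2039-08-14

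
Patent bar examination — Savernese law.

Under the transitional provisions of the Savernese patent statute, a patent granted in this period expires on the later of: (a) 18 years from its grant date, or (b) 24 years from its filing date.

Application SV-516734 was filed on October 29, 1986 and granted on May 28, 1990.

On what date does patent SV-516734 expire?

(a) grant + 18 years → 28 May 2008.
(b) filing + 24 years → 29 October 2010.
Later of the two: 29 October 2010.

October 29, 2010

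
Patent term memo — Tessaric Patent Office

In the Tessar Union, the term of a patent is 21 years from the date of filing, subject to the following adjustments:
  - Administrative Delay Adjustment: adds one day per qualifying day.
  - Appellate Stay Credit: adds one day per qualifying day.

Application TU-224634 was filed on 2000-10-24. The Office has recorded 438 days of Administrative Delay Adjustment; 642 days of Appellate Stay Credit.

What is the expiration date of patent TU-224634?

Base term: filing date + 21 years → 24 October 2021.
Administrative Delay Adjustment: +438 days → 5 January 2023.
Appellate Stay Credit: +642 days → 8 October 2024.

2024-10-08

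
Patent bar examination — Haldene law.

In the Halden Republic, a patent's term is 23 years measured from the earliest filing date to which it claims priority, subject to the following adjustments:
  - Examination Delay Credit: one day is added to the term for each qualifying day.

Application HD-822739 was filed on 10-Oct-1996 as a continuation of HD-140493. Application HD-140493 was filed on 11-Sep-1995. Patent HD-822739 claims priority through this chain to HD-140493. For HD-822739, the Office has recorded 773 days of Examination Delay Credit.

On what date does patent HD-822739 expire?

Earliest priority filing: 11 September 1995.
Base term: 11 September 1995 + 23 years → 11 September 2018.
Examination Delay Credit: +773 days → 23 October 2020.

2020-10-23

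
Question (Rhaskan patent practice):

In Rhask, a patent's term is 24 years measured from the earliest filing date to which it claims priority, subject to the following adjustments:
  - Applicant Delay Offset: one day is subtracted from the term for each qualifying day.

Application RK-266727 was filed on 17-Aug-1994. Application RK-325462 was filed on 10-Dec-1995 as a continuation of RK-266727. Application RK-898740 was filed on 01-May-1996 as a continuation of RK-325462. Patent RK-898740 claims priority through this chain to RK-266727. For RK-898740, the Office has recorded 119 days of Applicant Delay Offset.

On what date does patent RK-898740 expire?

2018-04-20

Earliest priority filing: 17 August 1994.
Base term: 17 August 1994 + 24 years → 17 August 2018.
Applicant Delay Offset: −119 days → 20 April 2018.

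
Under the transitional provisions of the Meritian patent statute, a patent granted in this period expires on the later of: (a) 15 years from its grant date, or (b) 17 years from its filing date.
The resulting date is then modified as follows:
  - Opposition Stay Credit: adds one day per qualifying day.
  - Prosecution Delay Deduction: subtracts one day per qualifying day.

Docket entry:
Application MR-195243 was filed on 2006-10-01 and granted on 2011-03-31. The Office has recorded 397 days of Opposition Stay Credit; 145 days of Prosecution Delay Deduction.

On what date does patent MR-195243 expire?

(a) grant + 15 years → 31 March 2026.
(b) filing + 17 years → 1 October 2023.
Later of the two: 31 March 2026.
Opposition Stay Credit: +397 days → 2 May 2027.
Prosecution Delay Deduction: −145 days → 8 December 2026.

December 8, 2026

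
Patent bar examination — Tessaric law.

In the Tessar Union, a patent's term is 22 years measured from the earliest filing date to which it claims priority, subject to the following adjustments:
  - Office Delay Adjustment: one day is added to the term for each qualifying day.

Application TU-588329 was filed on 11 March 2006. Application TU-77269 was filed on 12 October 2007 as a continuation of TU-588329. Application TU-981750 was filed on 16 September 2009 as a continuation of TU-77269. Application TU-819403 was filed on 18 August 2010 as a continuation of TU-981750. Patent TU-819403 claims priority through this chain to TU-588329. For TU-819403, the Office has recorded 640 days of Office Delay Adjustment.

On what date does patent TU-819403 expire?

Earliest priority filing: 11 March 2006.
Base term: 11 March 2006 + 22 years → 11 March 2028.
Office Delay Adjustment: +640 days → 11 December 2029.

2029-12-11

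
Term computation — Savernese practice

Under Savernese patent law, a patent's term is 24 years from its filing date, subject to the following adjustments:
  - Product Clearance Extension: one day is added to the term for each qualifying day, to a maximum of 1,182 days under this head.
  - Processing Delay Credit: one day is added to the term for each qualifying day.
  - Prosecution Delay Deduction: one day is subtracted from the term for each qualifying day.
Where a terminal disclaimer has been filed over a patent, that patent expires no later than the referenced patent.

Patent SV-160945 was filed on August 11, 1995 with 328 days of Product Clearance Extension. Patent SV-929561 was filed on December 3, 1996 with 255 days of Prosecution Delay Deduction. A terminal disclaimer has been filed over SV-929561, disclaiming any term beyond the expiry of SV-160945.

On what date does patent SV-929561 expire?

Natural term of SV-929561:
  Base: filing + 24 years → 3 December 2020.
  Prosecution Delay Deduction: −255 days → 23 March 2020.
Expiry of referenced patent SV-160945:
  Base: filing + 24 years → 11 August 2019.
  Product Clearance Extension: 328 days (within the 1182-day cap) → +328 days → 4 July 2020.
Terminal disclaimer: SV-929561 expires on the earlier of 23 March 2020 and 4 July 2020.

March 23, 2020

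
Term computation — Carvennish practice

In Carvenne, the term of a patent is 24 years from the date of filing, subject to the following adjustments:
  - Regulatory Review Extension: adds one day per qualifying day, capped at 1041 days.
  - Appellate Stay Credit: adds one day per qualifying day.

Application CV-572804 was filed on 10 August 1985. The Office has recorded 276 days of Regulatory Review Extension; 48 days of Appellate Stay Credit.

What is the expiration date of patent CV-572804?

Base term: filing date + 24 years → 10 August 2009.
Regulatory Review Extension: 276 days (within the 1041-day cap) → +276 days → 13 May 2010.
Appellate Stay Credit: +48 days → 30 June 2010.

June 30, 2010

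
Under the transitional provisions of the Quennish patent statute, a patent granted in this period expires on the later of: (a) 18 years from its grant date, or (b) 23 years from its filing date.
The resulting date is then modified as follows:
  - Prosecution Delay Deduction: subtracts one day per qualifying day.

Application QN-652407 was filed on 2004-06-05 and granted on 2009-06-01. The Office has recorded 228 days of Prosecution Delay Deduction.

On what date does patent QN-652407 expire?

October 20, 2026

(a) grant + 18 years → 1 June 2027.
(b) filing + 23 years → 5 June 2027.
Later of the two: 5 June 2027.
Prosecution Delay Deduction: −228 days → 20 October 2026.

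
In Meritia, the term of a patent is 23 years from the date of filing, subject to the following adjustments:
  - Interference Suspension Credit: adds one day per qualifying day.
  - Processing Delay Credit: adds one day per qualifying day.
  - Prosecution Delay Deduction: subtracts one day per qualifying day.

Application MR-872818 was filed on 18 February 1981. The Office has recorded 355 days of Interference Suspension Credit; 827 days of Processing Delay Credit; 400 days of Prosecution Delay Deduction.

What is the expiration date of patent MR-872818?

Base term: filing date + 23 years → 18 February 2004.
Interference Suspension Credit: +355 days → 7 February 2005.
Processing Delay Credit: +827 days → 15 May 2007.
Prosecution Delay Deduction: −400 days → 10 April 2006.

2006-04-10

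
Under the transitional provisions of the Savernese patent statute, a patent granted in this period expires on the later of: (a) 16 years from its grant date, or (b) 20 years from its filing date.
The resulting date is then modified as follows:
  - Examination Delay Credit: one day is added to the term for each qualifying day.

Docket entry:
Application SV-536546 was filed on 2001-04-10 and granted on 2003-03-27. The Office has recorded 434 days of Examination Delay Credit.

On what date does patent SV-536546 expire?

June 18, 2022

(a) grant + 16 years → 27 March 2019.
(b) filing + 20 years → 10 April 2021.
Later of the two: 10 April 2021.
Examination Delay Credit: +434 days → 18 June 2022.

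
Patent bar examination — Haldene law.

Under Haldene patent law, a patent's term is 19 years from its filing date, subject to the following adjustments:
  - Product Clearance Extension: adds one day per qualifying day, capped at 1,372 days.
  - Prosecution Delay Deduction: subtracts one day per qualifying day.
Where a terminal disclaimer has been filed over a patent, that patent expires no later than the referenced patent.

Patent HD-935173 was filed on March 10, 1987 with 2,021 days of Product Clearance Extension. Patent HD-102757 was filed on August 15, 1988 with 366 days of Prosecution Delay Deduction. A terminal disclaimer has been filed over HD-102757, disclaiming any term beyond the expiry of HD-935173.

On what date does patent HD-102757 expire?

2006-08-14

Natural term of HD-102757:
  Base: filing + 19 years → 15 August 2007.
  Prosecution Delay Deduction: −366 days → 14 August 2006.
Expiry of referenced patent HD-935173:
  Base: filing + 19 years → 10 March 2006.
  Product Clearance Extension: 2021 days claimed exceeds the 1372-day cap, so +1372 days → 11 December 2009.
Terminal disclaimer: HD-102757 expires on the earlier of 14 August 2006 and 11 December 2009.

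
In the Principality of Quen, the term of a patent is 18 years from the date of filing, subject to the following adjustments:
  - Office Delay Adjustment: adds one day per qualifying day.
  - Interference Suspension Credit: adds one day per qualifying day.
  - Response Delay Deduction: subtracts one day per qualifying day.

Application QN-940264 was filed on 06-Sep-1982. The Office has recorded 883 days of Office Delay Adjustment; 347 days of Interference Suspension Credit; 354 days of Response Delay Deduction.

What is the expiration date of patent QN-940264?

Base term: filing date + 18 years → 6 September 2000.
Office Delay Adjustment: +883 days → 6 February 2003.
Interference Suspension Credit: +347 days → 19 January 2004.
Response Delay Deduction: −354 days → 30 January 2003.

January 30, 2003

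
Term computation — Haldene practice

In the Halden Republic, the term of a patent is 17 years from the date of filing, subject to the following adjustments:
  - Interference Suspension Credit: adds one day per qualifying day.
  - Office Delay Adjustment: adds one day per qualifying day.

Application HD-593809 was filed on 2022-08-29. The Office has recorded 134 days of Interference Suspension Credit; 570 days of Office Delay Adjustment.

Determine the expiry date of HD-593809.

August 2, 2041

Base term: filing date + 17 years → 29 August 2039.
Interference Suspension Credit: +134 days → 10 January 2040.
Office Delay Adjustment: +570 days → 2 August 2041.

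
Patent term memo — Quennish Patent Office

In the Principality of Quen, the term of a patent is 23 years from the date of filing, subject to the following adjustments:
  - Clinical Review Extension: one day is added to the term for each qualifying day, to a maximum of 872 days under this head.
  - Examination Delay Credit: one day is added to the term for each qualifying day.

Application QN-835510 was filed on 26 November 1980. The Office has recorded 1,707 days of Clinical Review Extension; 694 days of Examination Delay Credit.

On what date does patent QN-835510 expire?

Base term: filing date + 23 years → 26 November 2003.
Clinical Review Extension: 1707 days claimed exceeds the 872-day cap, so +872 days → 16 April 2006.
Examination Delay Credit: +694 days → 10 March 2008.

2008-03-10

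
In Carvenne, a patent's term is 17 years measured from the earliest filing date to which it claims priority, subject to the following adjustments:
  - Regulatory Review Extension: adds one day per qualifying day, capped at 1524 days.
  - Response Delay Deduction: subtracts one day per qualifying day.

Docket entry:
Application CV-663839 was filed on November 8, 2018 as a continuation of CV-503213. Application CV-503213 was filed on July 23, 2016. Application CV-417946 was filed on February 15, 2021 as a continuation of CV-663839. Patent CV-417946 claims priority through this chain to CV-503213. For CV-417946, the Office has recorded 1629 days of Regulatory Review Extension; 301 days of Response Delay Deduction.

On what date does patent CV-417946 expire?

2036-11-27

Earliest priority filing: 23 July 2016.
Base term: 23 July 2016 + 17 years → 23 July 2033.
Regulatory Review Extension: 1629 days claimed exceeds the 1524-day cap, so +1524 days → 24 September 2037.
Response Delay Deduction: −301 days → 27 November 2036.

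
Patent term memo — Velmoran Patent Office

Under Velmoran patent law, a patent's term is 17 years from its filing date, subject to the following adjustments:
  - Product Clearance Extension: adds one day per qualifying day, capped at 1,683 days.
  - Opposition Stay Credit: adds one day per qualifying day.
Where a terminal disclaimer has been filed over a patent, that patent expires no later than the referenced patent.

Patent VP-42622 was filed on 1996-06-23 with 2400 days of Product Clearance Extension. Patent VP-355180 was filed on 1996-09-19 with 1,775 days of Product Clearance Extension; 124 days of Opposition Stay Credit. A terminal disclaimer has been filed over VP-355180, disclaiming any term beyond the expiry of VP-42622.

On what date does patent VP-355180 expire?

Natural term of VP-355180:
  Base: filing + 17 years → 19 September 2013.
  Product Clearance Extension: 1775 days claimed exceeds the 1683-day cap, so +1683 days → 29 April 2018.
  Opposition Stay Credit: +124 days → 31 August 2018.
Expiry of referenced patent VP-42622:
  Base: filing + 17 years → 23 June 2013.
  Product Clearance Extension: 2400 days claimed exceeds the 1683-day cap, so +1683 days → 31 January 2018.
Terminal disclaimer: VP-355180 expires on the earlier of 31 August 2018 and 31 January 2018.

January 31, 2018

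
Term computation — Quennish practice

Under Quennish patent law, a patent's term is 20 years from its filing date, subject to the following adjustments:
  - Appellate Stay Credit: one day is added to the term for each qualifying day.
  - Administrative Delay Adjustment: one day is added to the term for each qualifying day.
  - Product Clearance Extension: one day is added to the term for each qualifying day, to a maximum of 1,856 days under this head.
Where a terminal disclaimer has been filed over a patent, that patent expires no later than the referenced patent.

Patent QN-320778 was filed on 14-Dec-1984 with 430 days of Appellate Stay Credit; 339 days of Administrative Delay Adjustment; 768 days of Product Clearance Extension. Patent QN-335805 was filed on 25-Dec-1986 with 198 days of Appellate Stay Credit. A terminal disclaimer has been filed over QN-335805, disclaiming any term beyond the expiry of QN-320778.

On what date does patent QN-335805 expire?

Natural term of QN-335805:
  Base: filing + 20 years → 25 December 2006.
  Appellate Stay Credit: +198 days → 11 July 2007.
Expiry of referenced patent QN-320778:
  Base: filing + 20 years → 14 December 2004.
  Appellate Stay Credit: +430 days → 17 February 2006.
  Administrative Delay Adjustment: +339 days → 22 January 2007.
  Product Clearance Extension: 768 days (within the 1856-day cap) → +768 days → 28 February 2009.
Terminal disclaimer: QN-335805 expires on the earlier of 11 July 2007 and 28 February 2009.

July 11, 2007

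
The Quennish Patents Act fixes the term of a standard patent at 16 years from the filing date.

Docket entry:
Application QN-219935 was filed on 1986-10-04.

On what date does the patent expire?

2002-10-04

Filing date + 16 years → 4 October 2002.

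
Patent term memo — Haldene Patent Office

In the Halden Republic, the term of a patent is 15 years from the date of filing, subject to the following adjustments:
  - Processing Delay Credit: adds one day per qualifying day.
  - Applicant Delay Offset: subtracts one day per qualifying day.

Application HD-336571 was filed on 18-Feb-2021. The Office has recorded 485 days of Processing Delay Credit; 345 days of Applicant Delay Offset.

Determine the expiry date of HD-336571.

Base term: filing date + 15 years → 18 February 2036.
Processing Delay Credit: +485 days → 17 June 2037.
Applicant Delay Offset: −345 days → 7 July 2036.

July 7, 2036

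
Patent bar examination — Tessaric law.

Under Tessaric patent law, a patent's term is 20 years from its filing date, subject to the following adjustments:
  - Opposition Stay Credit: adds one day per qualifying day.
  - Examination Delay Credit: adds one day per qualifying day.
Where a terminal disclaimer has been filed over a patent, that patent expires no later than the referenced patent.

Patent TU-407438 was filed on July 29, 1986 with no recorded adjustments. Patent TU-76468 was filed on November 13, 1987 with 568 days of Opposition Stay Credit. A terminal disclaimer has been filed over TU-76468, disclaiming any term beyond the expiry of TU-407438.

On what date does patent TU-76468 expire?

Natural term of TU-76468:
  Base: filing + 20 years → 13 November 2007.
  Opposition Stay Credit: +568 days → 3 June 2009.
Expiry of referenced patent TU-407438:
  Base: filing + 20 years → 29 July 2006.
Terminal disclaimer: TU-76468 expires on the earlier of 3 June 2009 and 29 July 2006.

July 29, 2006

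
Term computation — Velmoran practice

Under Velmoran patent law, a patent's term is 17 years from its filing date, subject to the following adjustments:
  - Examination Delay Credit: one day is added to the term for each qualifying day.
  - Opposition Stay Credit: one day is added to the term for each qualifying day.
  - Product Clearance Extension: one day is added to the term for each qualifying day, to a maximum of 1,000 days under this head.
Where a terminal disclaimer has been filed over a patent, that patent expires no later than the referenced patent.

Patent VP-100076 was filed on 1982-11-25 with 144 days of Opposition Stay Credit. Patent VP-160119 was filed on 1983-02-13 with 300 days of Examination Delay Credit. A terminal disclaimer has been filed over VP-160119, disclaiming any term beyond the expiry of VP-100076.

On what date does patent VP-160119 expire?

Natural term of VP-160119:
  Base: filing + 17 years → 13 February 2000.
  Examination Delay Credit: +300 days → 9 December 2000.
Expiry of referenced patent VP-100076:
  Base: filing + 17 years → 25 November 1999.
  Opposition Stay Credit: +144 days → 17 April 2000.
Terminal disclaimer: VP-160119 expires on the earlier of 9 December 2000 and 17 April 2000.

2000-04-17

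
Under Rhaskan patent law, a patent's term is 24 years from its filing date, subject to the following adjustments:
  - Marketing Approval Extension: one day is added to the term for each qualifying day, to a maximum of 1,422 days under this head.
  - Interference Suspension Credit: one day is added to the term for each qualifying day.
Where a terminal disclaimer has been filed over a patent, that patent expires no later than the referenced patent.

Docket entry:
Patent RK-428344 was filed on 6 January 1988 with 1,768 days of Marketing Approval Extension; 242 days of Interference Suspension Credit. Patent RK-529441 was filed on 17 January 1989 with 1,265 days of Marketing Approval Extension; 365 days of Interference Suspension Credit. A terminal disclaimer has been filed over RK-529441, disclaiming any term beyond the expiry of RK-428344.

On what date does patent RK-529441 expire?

July 27, 2016

Natural term of RK-529441:
  Base: filing + 24 years → 17 January 2013.
  Marketing Approval Extension: 1265 days (within the 1422-day cap) → +1265 days → 5 July 2016.
  Interference Suspension Credit: +365 days → 5 July 2017.
Expiry of referenced patent RK-428344:
  Base: filing + 24 years → 6 January 2012.
  Marketing Approval Extension: 1768 days claimed exceeds the 1422-day cap, so +1422 days → 28 November 2015.
  Interference Suspension Credit: +242 days → 27 July 2016.
Terminal disclaimer: RK-529441 expires on the earlier of 5 July 2017 and 27 July 2016.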